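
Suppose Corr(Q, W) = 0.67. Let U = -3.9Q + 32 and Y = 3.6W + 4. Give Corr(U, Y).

Linear rescalings preserve |correlation|; the slopes -3.9 and 3.6 have opposite signs, so the correlation flips sign: Corr(U, Y) = −Corr(Q, W) = -0.67.

Corr(U, Y) = -0.67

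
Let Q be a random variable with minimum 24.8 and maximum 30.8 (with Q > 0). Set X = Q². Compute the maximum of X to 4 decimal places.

Q² is increasing on this domain, so max(X) comes from max(Q) = 30.8: max(X) = square(30.8) = 948.64.

max(X) = 948.64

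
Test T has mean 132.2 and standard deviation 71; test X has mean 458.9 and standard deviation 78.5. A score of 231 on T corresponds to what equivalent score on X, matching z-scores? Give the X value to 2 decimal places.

z = (231 − 132.2)/71 ≈ 1.3915.
X = 458.9 + z·78.5 = 458.9 + (231 − 132.2)·78.5/71 ≈ 568.14.

X = 568.14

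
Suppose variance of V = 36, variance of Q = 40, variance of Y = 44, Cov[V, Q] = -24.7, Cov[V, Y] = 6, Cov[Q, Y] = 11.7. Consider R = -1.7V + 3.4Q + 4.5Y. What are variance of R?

variance of R = 2009.192

variance of R = a²·variance of V + b²·variance of Q + c²·variance of Y + 2ab·Cov[V, Q] + 2ac·Cov[V, Y] + 2bc·Cov[Q, Y], with a = -1.7, b = 3.4, c = 4.5.
= 104.04 + 462.4 + 891 + 285.532 + (-91.8) + 358.02
= 2009.192.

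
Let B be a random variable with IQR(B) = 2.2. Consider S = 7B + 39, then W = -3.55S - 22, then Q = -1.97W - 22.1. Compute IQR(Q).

IQR(S) = |7|·2.2 = 15.4.
IQR(W) = |-3.55|·15.4 = 54.67.
IQR(Q) = |-1.97|·54.67 = 107.6999.

IQR(Q) = 107.6999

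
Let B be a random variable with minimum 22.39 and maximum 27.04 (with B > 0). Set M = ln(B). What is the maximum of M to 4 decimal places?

max(M) = 3.2973

ln(B) is increasing on this domain, so max(M) comes from max(B) = 27.04: max(M) = ln(27.04) ≈ 3.2973.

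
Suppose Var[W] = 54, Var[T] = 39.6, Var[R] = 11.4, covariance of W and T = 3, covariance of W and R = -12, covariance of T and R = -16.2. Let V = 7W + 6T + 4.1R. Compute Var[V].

Var[V] = 3029.394

Var[V] = a²·Var[W] + b²·Var[T] + c²·Var[R] + 2ab·covariance of W and T + 2ac·covariance of W and R + 2bc·covariance of T and R, with a = 7, b = 6, c = 4.1.
= 2646 + 1425.6 + 191.634 + 252 + (-688.8) + (-797.04)
= 3029.394.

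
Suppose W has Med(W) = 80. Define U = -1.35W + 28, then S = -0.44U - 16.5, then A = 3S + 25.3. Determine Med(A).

Med(U) = (-1.35)·80 + 28 = -80.
Med(S) = (-0.44)·(-80) + (-16.5) = 18.7.
Med(A) = 3·18.7 + 25.3 = 81.4.

Med(A) = 81.4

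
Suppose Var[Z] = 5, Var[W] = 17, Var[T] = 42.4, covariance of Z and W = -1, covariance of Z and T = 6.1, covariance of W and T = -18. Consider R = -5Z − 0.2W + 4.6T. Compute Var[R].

Var[R] = 773.384

Var[R] = a²·Var[Z] + b²·Var[W] + c²·Var[T] + 2ab·covariance of Z and W + 2ac·covariance of Z and T + 2bc·covariance of W and T, with a = -5, b = -0.2, c = 4.6.
= 125 + 0.68 + 897.184 + (-2) + (-280.6) + 33.12
= 773.384.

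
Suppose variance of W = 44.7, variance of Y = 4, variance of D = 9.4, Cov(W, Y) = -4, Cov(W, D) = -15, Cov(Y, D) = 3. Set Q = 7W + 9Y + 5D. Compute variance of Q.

variance of Q = 1465.3

variance of Q = a²·variance of W + b²·variance of Y + c²·variance of D + 2ab·Cov(W, Y) + 2ac·Cov(W, D) + 2bc·Cov(Y, D), with a = 7, b = 9, c = 5.
= 2190.3 + 324 + 235 + (-504) + (-1050) + 270
= 1465.3.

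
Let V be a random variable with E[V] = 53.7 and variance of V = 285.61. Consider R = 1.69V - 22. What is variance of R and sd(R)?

R = 1.69V - 22 is linear with a = 1.69, b = -22.
variance of R = a²·variance of V = 1.69²·285.61 = 815.730721 (the additive constant -22 does not affect variance).
sd(V) = √285.61 = 16.9.
sd(R) = |a|·sd(V) = |1.69|·16.9 = 28.561.

variance of R = 815.730721, sd(R) = 28.561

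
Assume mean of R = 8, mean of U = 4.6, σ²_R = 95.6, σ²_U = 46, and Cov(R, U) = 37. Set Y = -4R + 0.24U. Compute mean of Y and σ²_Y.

mean of Y = (-4)·mean of R + 0.24·mean of U = (-4)·8 + 0.24·4.6 = -30.896.
σ²_Y = a²·σ²_R + b²·σ²_U + 2ab·Cov(R, U) with a = -4, b = 0.24.
= (-4)²·95.6 + 0.24²·46 + 2·(-4)·0.24·37
= 1529.6 + 2.6496 + (-71.04) = 1461.2096.

mean of Y = -30.896, σ²_Y = 1461.2096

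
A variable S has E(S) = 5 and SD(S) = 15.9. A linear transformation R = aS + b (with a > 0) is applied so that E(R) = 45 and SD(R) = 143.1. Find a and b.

SD(R) = a·SD(S) (a > 0), so a = 143.1/15.9 = 9.
E(R) = a·E(S) + b, so b = 45 − 9·5 = 0.

a = 9, b = 0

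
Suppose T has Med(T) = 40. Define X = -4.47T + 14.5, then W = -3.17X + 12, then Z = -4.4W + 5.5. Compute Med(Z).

Med(Z) = -2338.9564

Med(X) = (-4.47)·40 + 14.5 = -164.3.
Med(W) = (-3.17)·(-164.3) + 12 = 532.831.
Med(Z) = (-4.4)·532.831 + 5.5 = -2338.9564.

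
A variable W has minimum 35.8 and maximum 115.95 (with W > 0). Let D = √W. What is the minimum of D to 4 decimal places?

min(D) = 5.9833

√W is increasing on this domain, so min(D) comes from min(W) = 35.8: min(D) = √(35.8) ≈ 5.9833.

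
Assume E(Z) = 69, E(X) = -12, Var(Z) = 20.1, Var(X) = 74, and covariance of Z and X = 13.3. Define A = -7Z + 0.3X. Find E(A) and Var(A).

E(A) = (-7)·E(Z) + 0.3·E(X) = (-7)·69 + 0.3·(-12) = -486.6.
Var(A) = a²·Var(Z) + b²·Var(X) + 2ab·covariance of Z and X with a = -7, b = 0.3.
= (-7)²·20.1 + 0.3²·74 + 2·(-7)·0.3·13.3
= 984.9 + 6.66 + (-55.86) = 935.7.

E(A) = -486.6, Var(A) = 935.7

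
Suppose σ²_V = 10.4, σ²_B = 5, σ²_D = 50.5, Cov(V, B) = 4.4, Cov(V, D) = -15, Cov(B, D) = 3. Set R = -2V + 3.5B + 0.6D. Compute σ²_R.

σ²_R = a²·σ²_V + b²·σ²_B + c²·σ²_D + 2ab·Cov(V, B) + 2ac·Cov(V, D) + 2bc·Cov(B, D), with a = -2, b = 3.5, c = 0.6.
= 41.6 + 61.25 + 18.18 + (-61.6) + 36 + 12.6
= 108.03.

σ²_R = 108.03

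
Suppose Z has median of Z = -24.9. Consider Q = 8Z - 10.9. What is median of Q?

median of Q = -210.1

A linear map preserves order up to sign, so median of Q = a·median of Z + b = 8·(-24.9) + (-10.9) = -210.1.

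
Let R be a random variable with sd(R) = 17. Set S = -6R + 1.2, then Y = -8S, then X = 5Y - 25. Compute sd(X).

sd(X) = 4080

sd(S) = |-6|·17 = 102.
sd(Y) = |-8|·102 = 816.
sd(X) = |5|·816 = 4080.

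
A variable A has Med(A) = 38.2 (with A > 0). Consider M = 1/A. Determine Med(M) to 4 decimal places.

1/A is monotone on this domain, so Med(M) = 1/(38.2) ≈ 0.0262.

Med(M) = 0.0262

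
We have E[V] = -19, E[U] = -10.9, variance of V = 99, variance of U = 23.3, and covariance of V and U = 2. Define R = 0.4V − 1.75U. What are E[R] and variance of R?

E[R] = 11.475, variance of R = 84.39625

E[R] = 0.4·E[V] + (-1.75)·E[U] = 0.4·(-19) + (-1.75)·(-10.9) = 11.475.
variance of R = a²·variance of V + b²·variance of U + 2ab·covariance of V and U with a = 0.4, b = -1.75.
= 0.4²·99 + (-1.75)²·23.3 + 2·0.4·(-1.75)·2
= 15.84 + 71.35625 + (-2.8) = 84.39625.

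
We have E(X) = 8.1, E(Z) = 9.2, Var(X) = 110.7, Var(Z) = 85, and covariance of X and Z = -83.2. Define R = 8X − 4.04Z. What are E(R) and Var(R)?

E(R) = 8·E(X) + (-4.04)·E(Z) = 8·8.1 + (-4.04)·9.2 = 27.632.
Var(R) = a²·Var(X) + b²·Var(Z) + 2ab·covariance of X and Z with a = 8, b = -4.04.
= 8²·110.7 + (-4.04)²·85 + 2·8·(-4.04)·(-83.2)
= 7084.8 + 1387.336 + 5378.048 = 13850.184.

E(R) = 27.632, Var(R) = 13850.184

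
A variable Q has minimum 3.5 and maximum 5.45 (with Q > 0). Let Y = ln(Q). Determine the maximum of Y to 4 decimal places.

max(Y) = 1.6956

ln(Q) is increasing on this domain, so max(Y) comes from max(Q) = 5.45: max(Y) = ln(5.45) ≈ 1.6956.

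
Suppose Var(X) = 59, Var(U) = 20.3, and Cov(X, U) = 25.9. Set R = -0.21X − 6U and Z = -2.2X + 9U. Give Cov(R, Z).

Cov(R, Z) = -776.013

By bilinearity, Cov(R, Z) = ac·Var(X) + bd·Var(U) + (ad+bc)·Cov(X, U), with a=-0.21, b=-6, c=-2.2, d=9.
ac·Var(X) = (-0.21)·(-2.2)·59 = 27.258
bd·Var(U) = (-6)·9·20.3 = -1096.2
(ad+bc)·Cov(X, U) = (11.31)·25.9 = 292.929
Cov(R, Z) = 27.258 + (-1096.2) + 292.929 = -776.013.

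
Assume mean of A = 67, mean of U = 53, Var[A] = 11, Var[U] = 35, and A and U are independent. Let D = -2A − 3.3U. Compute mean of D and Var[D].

mean of D = (-2)·mean of A + (-3.3)·mean of U = (-2)·67 + (-3.3)·53 = -308.9.
Var[D] = a²·Var[A] + b²·Var[U] + 2ab·covariance of A and U with a = -2, b = -3.3.
Independence gives covariance of A and U = 0.
= (-2)²·11 + (-3.3)²·35 + 2·(-2)·(-3.3)·0
= 44 + 381.15 + 0 = 425.15.

mean of D = -308.9, Var[D] = 425.15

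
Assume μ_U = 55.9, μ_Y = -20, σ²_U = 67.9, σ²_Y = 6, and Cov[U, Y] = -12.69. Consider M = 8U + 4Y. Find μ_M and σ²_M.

μ_M = 8·μ_U + 4·μ_Y = 8·55.9 + 4·(-20) = 367.2.
σ²_M = a²·σ²_U + b²·σ²_Y + 2ab·Cov[U, Y] with a = 8, b = 4.
= 8²·67.9 + 4²·6 + 2·8·4·(-12.69)
= 4345.6 + 96 + (-812.16) = 3629.44.

μ_M = 367.2, σ²_M = 3629.44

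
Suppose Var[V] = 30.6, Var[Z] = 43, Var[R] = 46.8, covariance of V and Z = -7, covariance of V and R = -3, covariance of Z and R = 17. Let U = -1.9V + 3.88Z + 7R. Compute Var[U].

Var[U] = 4157.4532

Var[U] = a²·Var[V] + b²·Var[Z] + c²·Var[R] + 2ab·covariance of V and Z + 2ac·covariance of V and R + 2bc·covariance of Z and R, with a = -1.9, b = 3.88, c = 7.
= 110.466 + 647.3392 + 2293.2 + 103.208 + 79.8 + 923.44
= 4157.4532.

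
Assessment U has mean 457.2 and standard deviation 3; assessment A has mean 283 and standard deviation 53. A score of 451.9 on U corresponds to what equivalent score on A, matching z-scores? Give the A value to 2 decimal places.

A = 189.37

z = (451.9 − 457.2)/3 ≈ -1.7667.
A = 283 + z·53 = 283 + (451.9 − 457.2)·53/3 ≈ 189.37.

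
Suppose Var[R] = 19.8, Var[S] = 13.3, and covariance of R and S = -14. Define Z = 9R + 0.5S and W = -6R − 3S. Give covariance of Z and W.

covariance of Z and W = -669.15

By bilinearity, covariance of Z and W = ac·Var[R] + bd·Var[S] + (ad+bc)·covariance of R and S, with a=9, b=0.5, c=-6, d=-3.
ac·Var[R] = 9·(-6)·19.8 = -1069.2
bd·Var[S] = 0.5·(-3)·13.3 = -19.95
(ad+bc)·covariance of R and S = (-30)·(-14) = 420
covariance of Z and W = -1069.2 + (-19.95) + 420 = -669.15.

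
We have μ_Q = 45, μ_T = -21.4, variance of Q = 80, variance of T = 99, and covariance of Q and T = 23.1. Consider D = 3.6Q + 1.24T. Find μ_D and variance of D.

μ_D = 135.464, variance of D = 1395.2592

μ_D = 3.6·μ_Q + 1.24·μ_T = 3.6·45 + 1.24·(-21.4) = 135.464.
variance of D = a²·variance of Q + b²·variance of T + 2ab·covariance of Q and T with a = 3.6, b = 1.24.
= 3.6²·80 + 1.24²·99 + 2·3.6·1.24·23.1
= 1036.8 + 152.2224 + 206.2368 = 1395.2592.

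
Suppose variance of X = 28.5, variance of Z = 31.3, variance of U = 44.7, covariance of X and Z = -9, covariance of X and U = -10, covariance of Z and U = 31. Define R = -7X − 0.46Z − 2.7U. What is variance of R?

variance of R = a²·variance of X + b²·variance of Z + c²·variance of U + 2ab·covariance of X and Z + 2ac·covariance of X and U + 2bc·covariance of Z and U, with a = -7, b = -0.46, c = -2.7.
= 1396.5 + 6.62308 + 325.863 + (-57.96) + (-378) + 77.004
= 1370.03008.

variance of R = 1370.03008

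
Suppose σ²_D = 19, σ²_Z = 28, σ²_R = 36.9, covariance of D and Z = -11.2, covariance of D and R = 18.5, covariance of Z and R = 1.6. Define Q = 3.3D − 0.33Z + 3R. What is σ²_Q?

σ²_Q = a²·σ²_D + b²·σ²_Z + c²·σ²_R + 2ab·covariance of D and Z + 2ac·covariance of D and R + 2bc·covariance of Z and R, with a = 3.3, b = -0.33, c = 3.
= 206.91 + 3.0492 + 332.1 + 24.3936 + 366.3 + (-3.168)
= 929.5848.

σ²_Q = 929.5848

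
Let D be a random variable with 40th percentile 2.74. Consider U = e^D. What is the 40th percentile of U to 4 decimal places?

40th percentile of U = 15.487

e^D is increasing, so P_{40}(U) = g(P_{40}(D)) ≈ 15.487.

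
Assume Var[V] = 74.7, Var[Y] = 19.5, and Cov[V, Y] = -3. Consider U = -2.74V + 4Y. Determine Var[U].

Var[U] = 938.57772

Var[U] = a²·Var[V] + b²·Var[Y] + 2ab·Cov[V, Y] with a = -2.74, b = 4.
= (-2.74)²·74.7 + 4²·19.5 + 2·(-2.74)·4·(-3)
= 560.81772 + 312 + 65.76 = 938.57772.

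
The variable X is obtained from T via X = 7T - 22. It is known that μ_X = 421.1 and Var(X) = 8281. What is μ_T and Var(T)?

From X = 7T - 22: μ_X = a·μ_T + b, so μ_T = (μ_X − b)/a = (421.1 − (-22))/7 = 63.3.
Var(X) = a²·Var(T), so Var(T) = 8281/7² = 169.

μ_T = 63.3, Var(T) = 169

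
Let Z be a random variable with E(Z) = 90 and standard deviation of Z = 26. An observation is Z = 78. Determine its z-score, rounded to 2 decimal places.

z = (Z − E(Z)) / standard deviation of Z = (78 − 90) / 26 ≈ -0.46.

z = -0.46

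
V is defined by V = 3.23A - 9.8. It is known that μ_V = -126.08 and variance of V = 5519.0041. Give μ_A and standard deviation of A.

From V = 3.23A - 9.8: μ_V = a·μ_A + b, so μ_A = (μ_V − b)/a = (-126.08 − (-9.8))/3.23 = -36.
standard deviation of V = √5519.0041 = 74.29.
standard deviation of V = |a|·standard deviation of A, so standard deviation of A = 74.29/|3.23| = 23.

μ_A = -36, standard deviation of A = 23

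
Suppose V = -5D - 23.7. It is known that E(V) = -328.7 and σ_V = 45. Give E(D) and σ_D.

E(D) = 61, σ_D = 9

From V = -5D - 23.7: E(V) = a·E(D) + b, so E(D) = (E(V) − b)/a = (-328.7 − (-23.7))/(-5) = 61.
σ_V = |a|·σ_D, so σ_D = 45/|-5| = 9.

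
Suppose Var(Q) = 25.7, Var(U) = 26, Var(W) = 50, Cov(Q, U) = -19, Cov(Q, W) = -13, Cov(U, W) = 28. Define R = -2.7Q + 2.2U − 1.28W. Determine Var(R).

Var(R) = 373.281

Var(R) = a²·Var(Q) + b²·Var(U) + c²·Var(W) + 2ab·Cov(Q, U) + 2ac·Cov(Q, W) + 2bc·Cov(U, W), with a = -2.7, b = 2.2, c = -1.28.
= 187.353 + 125.84 + 81.92 + 225.72 + (-89.856) + (-157.696)
= 373.281.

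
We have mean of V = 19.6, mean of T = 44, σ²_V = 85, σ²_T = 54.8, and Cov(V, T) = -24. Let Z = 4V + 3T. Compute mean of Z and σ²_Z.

mean of Z = 4·mean of V + 3·mean of T = 4·19.6 + 3·44 = 210.4.
σ²_Z = a²·σ²_V + b²·σ²_T + 2ab·Cov(V, T) with a = 4, b = 3.
= 4²·85 + 3²·54.8 + 2·4·3·(-24)
= 1360 + 493.2 + (-576) = 1277.2.

mean of Z = 210.4, σ²_Z = 1277.2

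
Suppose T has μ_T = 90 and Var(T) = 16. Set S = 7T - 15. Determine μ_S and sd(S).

μ_S = 615, sd(S) = 28

S = 7T - 15 is linear with a = 7, b = -15.
μ_S = a·μ_T + b = 7·90 + (-15) = 615.
sd(T) = √16 = 4.
sd(S) = |a|·sd(T) = |7|·4 = 28.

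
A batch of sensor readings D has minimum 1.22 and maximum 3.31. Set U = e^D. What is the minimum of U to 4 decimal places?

e^D is increasing on this domain, so min(U) comes from min(D) = 1.22: min(U) = exp(1.22) ≈ 3.3872.

min(U) = 3.3872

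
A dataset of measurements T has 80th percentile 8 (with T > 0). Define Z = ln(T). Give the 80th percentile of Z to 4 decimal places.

80th percentile of Z = 2.0794

ln(T) is increasing, so P_{80}(Z) = g(P_{80}(T)) ≈ 2.0794.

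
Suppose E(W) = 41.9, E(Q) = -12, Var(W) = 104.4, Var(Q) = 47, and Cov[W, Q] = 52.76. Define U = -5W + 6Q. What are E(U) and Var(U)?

E(U) = -281.5, Var(U) = 1136.4

E(U) = (-5)·E(W) + 6·E(Q) = (-5)·41.9 + 6·(-12) = -281.5.
Var(U) = a²·Var(W) + b²·Var(Q) + 2ab·Cov[W, Q] with a = -5, b = 6.
= (-5)²·104.4 + 6²·47 + 2·(-5)·6·52.76
= 2610 + 1692 + (-3165.6) = 1136.4.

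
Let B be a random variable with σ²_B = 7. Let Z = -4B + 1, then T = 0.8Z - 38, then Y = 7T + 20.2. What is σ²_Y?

σ²_Y = 3512.32

σ²_Z = (-4)²·7 = 112.
σ²_T = 0.8²·112 = 71.68.
σ²_Y = 7²·71.68 = 3512.32.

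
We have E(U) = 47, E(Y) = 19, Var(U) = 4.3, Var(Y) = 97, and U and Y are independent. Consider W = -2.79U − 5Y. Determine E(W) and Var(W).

E(W) = (-2.79)·E(U) + (-5)·E(Y) = (-2.79)·47 + (-5)·19 = -226.13.
Var(W) = a²·Var(U) + b²·Var(Y) + 2ab·covariance of U and Y with a = -2.79, b = -5.
Independence gives covariance of U and Y = 0.
= (-2.79)²·4.3 + (-5)²·97 + 2·(-2.79)·(-5)·0
= 33.47163 + 2425 + 0 = 2458.47163.

E(W) = -226.13, Var(W) = 2458.47163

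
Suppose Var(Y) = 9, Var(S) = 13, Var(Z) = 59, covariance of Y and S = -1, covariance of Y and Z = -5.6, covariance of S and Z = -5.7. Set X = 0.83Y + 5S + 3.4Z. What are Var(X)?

Var(X) = 779.5337

Var(X) = a²·Var(Y) + b²·Var(S) + c²·Var(Z) + 2ab·covariance of Y and S + 2ac·covariance of Y and Z + 2bc·covariance of S and Z, with a = 0.83, b = 5, c = 3.4.
= 6.2001 + 325 + 682.04 + (-8.3) + (-31.6064) + (-193.8)
= 779.5337.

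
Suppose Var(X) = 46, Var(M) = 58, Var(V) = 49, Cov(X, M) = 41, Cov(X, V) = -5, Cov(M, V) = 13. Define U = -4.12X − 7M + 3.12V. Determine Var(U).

Var(U) = a²·Var(X) + b²·Var(M) + c²·Var(V) + 2ab·Cov(X, M) + 2ac·Cov(X, V) + 2bc·Cov(M, V), with a = -4.12, b = -7, c = 3.12.
= 780.8224 + 2842 + 476.9856 + 2364.88 + 128.544 + (-567.84)
= 6025.392.

Var(U) = 6025.392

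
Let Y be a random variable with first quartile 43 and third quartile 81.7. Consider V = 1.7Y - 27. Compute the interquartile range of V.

IQR of Y = Q3 − Q1 = 81.7 − 43 = 38.7.
Under V = aY + b, IQR(V) = |a|·IQR(Y) = |1.7|·38.7 = 65.79 (shifts cancel; spread scales by |a|).

IQR(V) = 65.79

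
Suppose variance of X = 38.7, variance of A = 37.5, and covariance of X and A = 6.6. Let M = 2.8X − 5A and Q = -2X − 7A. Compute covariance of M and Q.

covariance of M and Q = 1032.42

By bilinearity, covariance of M and Q = ac·variance of X + bd·variance of A + (ad+bc)·covariance of X and A, with a=2.8, b=-5, c=-2, d=-7.
ac·variance of X = 2.8·(-2)·38.7 = -216.72
bd·variance of A = (-5)·(-7)·37.5 = 1312.5
(ad+bc)·covariance of X and A = (-9.6)·6.6 = -63.36
covariance of M and Q = -216.72 + 1312.5 + (-63.36) = 1032.42.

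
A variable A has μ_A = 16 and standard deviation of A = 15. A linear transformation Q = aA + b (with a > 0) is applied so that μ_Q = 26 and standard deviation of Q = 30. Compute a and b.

standard deviation of Q = a·standard deviation of A (a > 0), so a = 30/15 = 2.
μ_Q = a·μ_A + b, so b = 26 − 2·16 = -6.

a = 2, b = -6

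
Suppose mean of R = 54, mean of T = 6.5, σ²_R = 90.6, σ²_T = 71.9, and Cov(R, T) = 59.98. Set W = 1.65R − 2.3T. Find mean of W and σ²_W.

mean of W = 1.65·mean of R + (-2.3)·mean of T = 1.65·54 + (-2.3)·6.5 = 74.15.
σ²_W = a²·σ²_R + b²·σ²_T + 2ab·Cov(R, T) with a = 1.65, b = -2.3.
= 1.65²·90.6 + (-2.3)²·71.9 + 2·1.65·(-2.3)·59.98
= 246.6585 + 380.351 + (-455.2482) = 171.7613.

mean of W = 74.15, σ²_W = 171.7613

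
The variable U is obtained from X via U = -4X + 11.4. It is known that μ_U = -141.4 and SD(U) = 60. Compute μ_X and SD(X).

From U = -4X + 11.4: μ_U = a·μ_X + b, so μ_X = (μ_U − b)/a = (-141.4 − 11.4)/(-4) = 38.2.
SD(U) = |a|·SD(X), so SD(X) = 60/|-4| = 15.

μ_X = 38.2, SD(X) = 15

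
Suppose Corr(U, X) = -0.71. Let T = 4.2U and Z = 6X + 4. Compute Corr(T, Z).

Corr(T, Z) = -0.71

Linear rescalings preserve correlation up to sign; here the slopes 4.2 and 6 have the same sign, so Corr(T, Z) = Corr(U, X) = -0.71.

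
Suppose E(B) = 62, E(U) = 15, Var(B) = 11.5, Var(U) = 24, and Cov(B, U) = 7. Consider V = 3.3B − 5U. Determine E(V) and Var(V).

E(V) = 3.3·E(B) + (-5)·E(U) = 3.3·62 + (-5)·15 = 129.6.
Var(V) = a²·Var(B) + b²·Var(U) + 2ab·Cov(B, U) with a = 3.3, b = -5.
= 3.3²·11.5 + (-5)²·24 + 2·3.3·(-5)·7
= 125.235 + 600 + (-231) = 494.235.

E(V) = 129.6, Var(V) = 494.235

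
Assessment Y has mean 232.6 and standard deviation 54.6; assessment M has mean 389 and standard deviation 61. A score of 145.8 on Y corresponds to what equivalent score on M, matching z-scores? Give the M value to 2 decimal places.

M = 292.03

z = (145.8 − 232.6)/54.6 ≈ -1.5897.
M = 389 + z·61 = 389 + (145.8 − 232.6)·61/54.6 ≈ 292.03.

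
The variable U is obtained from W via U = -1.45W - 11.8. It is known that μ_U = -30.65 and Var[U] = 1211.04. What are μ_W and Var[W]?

μ_W = 13, Var[W] = 576

From U = -1.45W - 11.8: μ_U = a·μ_W + b, so μ_W = (μ_U − b)/a = (-30.65 − (-11.8))/(-1.45) = 13.
Var[U] = a²·Var[W], so Var[W] = 1211.04/(-1.45)² = 576.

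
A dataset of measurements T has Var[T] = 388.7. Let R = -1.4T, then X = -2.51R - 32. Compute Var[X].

Var[X] = 4799.7437852

Var[R] = (-1.4)²·388.7 = 761.852.
Var[X] = (-2.51)²·761.852 = 4799.7437852.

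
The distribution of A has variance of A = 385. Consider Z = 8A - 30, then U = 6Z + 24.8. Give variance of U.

variance of U = 887040

variance of Z = 8²·385 = 24640.
variance of U = 6²·24640 = 887040.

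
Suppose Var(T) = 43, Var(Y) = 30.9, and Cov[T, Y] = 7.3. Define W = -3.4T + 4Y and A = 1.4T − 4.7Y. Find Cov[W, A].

Cov[W, A] = -628.066

By bilinearity, Cov[W, A] = ac·Var(T) + bd·Var(Y) + (ad+bc)·Cov[T, Y], with a=-3.4, b=4, c=1.4, d=-4.7.
ac·Var(T) = (-3.4)·1.4·43 = -204.68
bd·Var(Y) = 4·(-4.7)·30.9 = -580.92
(ad+bc)·Cov[T, Y] = (21.58)·7.3 = 157.534
Cov[W, A] = -204.68 + (-580.92) + 157.534 = -628.066.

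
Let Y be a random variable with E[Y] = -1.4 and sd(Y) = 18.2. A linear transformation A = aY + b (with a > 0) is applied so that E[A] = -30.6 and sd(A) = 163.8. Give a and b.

sd(A) = a·sd(Y) (a > 0), so a = 163.8/18.2 = 9.
E[A] = a·E[Y] + b, so b = -30.6 − 9·(-1.4) = -18.

a = 9, b = -18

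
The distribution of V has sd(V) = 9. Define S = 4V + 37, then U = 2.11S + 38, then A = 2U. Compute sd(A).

sd(S) = |4|·9 = 36.
sd(U) = |2.11|·36 = 75.96.
sd(A) = |2|·75.96 = 151.92.

sd(A) = 151.92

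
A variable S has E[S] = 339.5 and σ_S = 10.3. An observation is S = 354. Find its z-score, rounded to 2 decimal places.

z = (S − E[S]) / σ_S = (354 − 339.5) / 10.3 ≈ 1.41.

z = 1.41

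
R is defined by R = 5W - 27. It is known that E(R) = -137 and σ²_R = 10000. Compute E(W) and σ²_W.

E(W) = -22, σ²_W = 400

From R = 5W - 27: E(R) = a·E(W) + b, so E(W) = (E(R) − b)/a = (-137 − (-27))/5 = -22.
σ²_R = a²·σ²_W, so σ²_W = 10000/5² = 400.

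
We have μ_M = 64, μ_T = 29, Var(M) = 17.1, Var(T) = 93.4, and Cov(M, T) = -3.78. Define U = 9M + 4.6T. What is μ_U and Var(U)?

μ_U = 709.4, Var(U) = 3048.46

μ_U = 9·μ_M + 4.6·μ_T = 9·64 + 4.6·29 = 709.4.
Var(U) = a²·Var(M) + b²·Var(T) + 2ab·Cov(M, T) with a = 9, b = 4.6.
= 9²·17.1 + 4.6²·93.4 + 2·9·4.6·(-3.78)
= 1385.1 + 1976.344 + (-312.984) = 3048.46.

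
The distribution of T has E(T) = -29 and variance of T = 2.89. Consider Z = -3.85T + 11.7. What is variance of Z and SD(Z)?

variance of Z = 42.837025, SD(Z) = 6.545

Z = -3.85T + 11.7 is linear with a = -3.85, b = 11.7.
variance of Z = a²·variance of T = (-3.85)²·2.89 = 42.837025 (the additive constant 11.7 does not affect variance).
SD(T) = √2.89 = 1.7.
SD(Z) = |a|·SD(T) = |-3.85|·1.7 = 6.545.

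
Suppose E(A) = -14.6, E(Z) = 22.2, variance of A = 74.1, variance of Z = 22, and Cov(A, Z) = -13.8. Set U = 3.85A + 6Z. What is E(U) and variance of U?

E(U) = 76.99, variance of U = 1252.78725

E(U) = 3.85·E(A) + 6·E(Z) = 3.85·(-14.6) + 6·22.2 = 76.99.
variance of U = a²·variance of A + b²·variance of Z + 2ab·Cov(A, Z) with a = 3.85, b = 6.
= 3.85²·74.1 + 6²·22 + 2·3.85·6·(-13.8)
= 1098.34725 + 792 + (-637.56) = 1252.78725.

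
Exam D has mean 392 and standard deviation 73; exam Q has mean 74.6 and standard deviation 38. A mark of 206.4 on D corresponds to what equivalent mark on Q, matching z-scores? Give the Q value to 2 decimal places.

Q = -22.01

z = (206.4 − 392)/73 ≈ -2.5425.
Q = 74.6 + z·38 = 74.6 + (206.4 − 392)·38/73 ≈ -22.01.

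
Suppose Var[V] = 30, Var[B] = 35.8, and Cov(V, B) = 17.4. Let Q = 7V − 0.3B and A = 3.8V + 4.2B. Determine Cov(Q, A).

Cov(Q, A) = 1244.616

By bilinearity, Cov(Q, A) = ac·Var[V] + bd·Var[B] + (ad+bc)·Cov(V, B), with a=7, b=-0.3, c=3.8, d=4.2.
ac·Var[V] = 7·3.8·30 = 798
bd·Var[B] = (-0.3)·4.2·35.8 = -45.108
(ad+bc)·Cov(V, B) = (28.26)·17.4 = 491.724
Cov(Q, A) = 798 + (-45.108) + 491.724 = 1244.616.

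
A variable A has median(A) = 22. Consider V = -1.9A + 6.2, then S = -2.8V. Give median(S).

median(S) = 99.68

median(V) = (-1.9)·22 + 6.2 = -35.6.
median(S) = (-2.8)·(-35.6) = 99.68.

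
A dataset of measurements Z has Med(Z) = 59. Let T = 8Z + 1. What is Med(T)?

A linear map preserves order up to sign, so Med(T) = a·Med(Z) + b = 8·59 + 1 = 473.

Med(T) = 473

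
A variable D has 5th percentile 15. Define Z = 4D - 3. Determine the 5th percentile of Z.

Since a = 4 > 0 the transformation is increasing, so the 5th percentile of Z = a·(P_{5} of D) + b = 4·15 + (-3) = 57.

5th percentile of Z = 57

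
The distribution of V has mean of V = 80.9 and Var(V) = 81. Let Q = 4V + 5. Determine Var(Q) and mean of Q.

Var(Q) = 1296, mean of Q = 328.6

Q = 4V + 5 is linear with a = 4, b = 5.
Var(Q) = a²·Var(V) = 4²·81 = 1296 (the additive constant 5 does not affect variance).
mean of Q = a·mean of V + b = 4·80.9 + 5 = 328.6.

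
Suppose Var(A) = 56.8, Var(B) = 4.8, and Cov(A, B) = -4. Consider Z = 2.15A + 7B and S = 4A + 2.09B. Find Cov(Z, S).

Cov(Z, S) = 428.73

By bilinearity, Cov(Z, S) = ac·Var(A) + bd·Var(B) + (ad+bc)·Cov(A, B), with a=2.15, b=7, c=4, d=2.09.
ac·Var(A) = 2.15·4·56.8 = 488.48
bd·Var(B) = 7·2.09·4.8 = 70.224
(ad+bc)·Cov(A, B) = (32.4935)·(-4) = -129.974
Cov(Z, S) = 488.48 + 70.224 + (-129.974) = 428.73.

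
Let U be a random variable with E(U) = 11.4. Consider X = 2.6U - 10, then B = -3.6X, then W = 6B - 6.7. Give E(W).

E(W) = -430.924

E(X) = 2.6·11.4 + (-10) = 19.64.
E(B) = (-3.6)·19.64 = -70.704.
E(W) = 6·(-70.704) + (-6.7) = -430.924.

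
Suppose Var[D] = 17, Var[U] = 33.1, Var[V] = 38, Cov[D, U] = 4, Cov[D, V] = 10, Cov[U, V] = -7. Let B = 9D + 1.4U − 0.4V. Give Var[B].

Var[B] = a²·Var[D] + b²·Var[U] + c²·Var[V] + 2ab·Cov[D, U] + 2ac·Cov[D, V] + 2bc·Cov[U, V], with a = 9, b = 1.4, c = -0.4.
= 1377 + 64.876 + 6.08 + 100.8 + (-72) + 7.84
= 1484.596.

Var[B] = 1484.596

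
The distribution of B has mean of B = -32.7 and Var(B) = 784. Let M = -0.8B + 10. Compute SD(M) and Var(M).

SD(M) = 22.4, Var(M) = 501.76

M = -0.8B + 10 is linear with a = -0.8, b = 10.
SD(B) = √784 = 28.
SD(M) = |a|·SD(B) = |-0.8|·28 = 22.4.
Var(M) = a²·Var(B) = (-0.8)²·784 = 501.76 (the additive constant 10 does not affect variance).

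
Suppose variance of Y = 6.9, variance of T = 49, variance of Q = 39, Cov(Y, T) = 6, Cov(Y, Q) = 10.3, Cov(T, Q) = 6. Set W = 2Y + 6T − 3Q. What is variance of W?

variance of W = a²·variance of Y + b²·variance of T + c²·variance of Q + 2ab·Cov(Y, T) + 2ac·Cov(Y, Q) + 2bc·Cov(T, Q), with a = 2, b = 6, c = -3.
= 27.6 + 1764 + 351 + 144 + (-123.6) + (-216)
= 1947.

variance of W = 1947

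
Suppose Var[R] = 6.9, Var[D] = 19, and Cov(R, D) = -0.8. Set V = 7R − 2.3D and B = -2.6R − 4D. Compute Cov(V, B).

By bilinearity, Cov(V, B) = ac·Var[R] + bd·Var[D] + (ad+bc)·Cov(R, D), with a=7, b=-2.3, c=-2.6, d=-4.
ac·Var[R] = 7·(-2.6)·6.9 = -125.58
bd·Var[D] = (-2.3)·(-4)·19 = 174.8
(ad+bc)·Cov(R, D) = (-22.02)·(-0.8) = 17.616
Cov(V, B) = -125.58 + 174.8 + 17.616 = 66.836.

Cov(V, B) = 66.836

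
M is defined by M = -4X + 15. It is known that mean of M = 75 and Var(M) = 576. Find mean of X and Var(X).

From M = -4X + 15: mean of M = a·mean of X + b, so mean of X = (mean of M − b)/a = (75 − 15)/(-4) = -15.
Var(M) = a²·Var(X), so Var(X) = 576/(-4)² = 36.

mean of X = -15, Var(X) = 36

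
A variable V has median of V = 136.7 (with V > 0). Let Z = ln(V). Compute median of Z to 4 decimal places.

ln(V) is monotone on this domain, so median of Z = ln(136.7) ≈ 4.9178.

median of Z = 4.9178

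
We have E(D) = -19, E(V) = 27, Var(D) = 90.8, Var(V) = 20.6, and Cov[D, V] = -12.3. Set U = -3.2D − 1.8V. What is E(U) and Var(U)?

E(U) = (-3.2)·E(D) + (-1.8)·E(V) = (-3.2)·(-19) + (-1.8)·27 = 12.2.
Var(U) = a²·Var(D) + b²·Var(V) + 2ab·Cov[D, V] with a = -3.2, b = -1.8.
= (-3.2)²·90.8 + (-1.8)²·20.6 + 2·(-3.2)·(-1.8)·(-12.3)
= 929.792 + 66.744 + (-141.696) = 854.84.

E(U) = 12.2, Var(U) = 854.84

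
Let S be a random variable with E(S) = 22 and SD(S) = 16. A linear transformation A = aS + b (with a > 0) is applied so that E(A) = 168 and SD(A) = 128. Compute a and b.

a = 8, b = -8

SD(A) = a·SD(S) (a > 0), so a = 128/16 = 8.
E(A) = a·E(S) + b, so b = 168 − 8·22 = -8.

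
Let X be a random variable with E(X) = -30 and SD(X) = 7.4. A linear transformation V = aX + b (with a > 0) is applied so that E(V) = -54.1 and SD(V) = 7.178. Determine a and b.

a = 0.97, b = -25

SD(V) = a·SD(X) (a > 0), so a = 7.178/7.4 = 0.97.
E(V) = a·E(X) + b, so b = -54.1 − 0.97·(-30) = -25.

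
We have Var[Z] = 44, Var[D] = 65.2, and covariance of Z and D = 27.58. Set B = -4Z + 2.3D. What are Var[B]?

Var[B] = 541.436

Var[B] = a²·Var[Z] + b²·Var[D] + 2ab·covariance of Z and D with a = -4, b = 2.3.
= (-4)²·44 + 2.3²·65.2 + 2·(-4)·2.3·27.58
= 704 + 344.908 + (-507.472) = 541.436.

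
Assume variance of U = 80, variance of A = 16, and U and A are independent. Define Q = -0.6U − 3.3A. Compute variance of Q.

variance of Q = 203.04

variance of Q = a²·variance of U + b²·variance of A + 2ab·Cov(U, A) with a = -0.6, b = -3.3.
Independence gives Cov(U, A) = 0.
= (-0.6)²·80 + (-3.3)²·16 + 2·(-0.6)·(-3.3)·0
= 28.8 + 174.24 + 0 = 203.04.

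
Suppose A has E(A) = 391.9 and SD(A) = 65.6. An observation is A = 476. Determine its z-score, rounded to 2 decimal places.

z = 1.28

z = (A − E(A)) / SD(A) = (476 − 391.9) / 65.6 ≈ 1.28.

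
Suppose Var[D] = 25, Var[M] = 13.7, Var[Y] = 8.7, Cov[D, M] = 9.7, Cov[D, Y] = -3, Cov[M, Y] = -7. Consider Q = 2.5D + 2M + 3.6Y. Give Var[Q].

Var[Q] = a²·Var[D] + b²·Var[M] + c²·Var[Y] + 2ab·Cov[D, M] + 2ac·Cov[D, Y] + 2bc·Cov[M, Y], with a = 2.5, b = 2, c = 3.6.
= 156.25 + 54.8 + 112.752 + 97 + (-54) + (-100.8)
= 266.002.

Var[Q] = 266.002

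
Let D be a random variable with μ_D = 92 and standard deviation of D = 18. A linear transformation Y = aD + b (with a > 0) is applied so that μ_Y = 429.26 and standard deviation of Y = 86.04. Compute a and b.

a = 4.78, b = -10.5

standard deviation of Y = a·standard deviation of D (a > 0), so a = 86.04/18 = 4.78.
μ_Y = a·μ_D + b, so b = 429.26 − 4.78·92 = -10.5.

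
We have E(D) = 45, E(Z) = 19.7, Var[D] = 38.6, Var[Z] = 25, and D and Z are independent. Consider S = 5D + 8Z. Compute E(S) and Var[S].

E(S) = 5·E(D) + 8·E(Z) = 5·45 + 8·19.7 = 382.6.
Var[S] = a²·Var[D] + b²·Var[Z] + 2ab·covariance of D and Z with a = 5, b = 8.
Independence gives covariance of D and Z = 0.
= 5²·38.6 + 8²·25 + 2·5·8·0
= 965 + 1600 + 0 = 2565.

E(S) = 382.6, Var[S] = 2565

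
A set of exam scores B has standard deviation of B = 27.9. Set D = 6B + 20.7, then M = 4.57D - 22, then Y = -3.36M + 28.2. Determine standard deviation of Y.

standard deviation of Y = 2570.46048

standard deviation of D = |6|·27.9 = 167.4.
standard deviation of M = |4.57|·167.4 = 765.018.
standard deviation of Y = |-3.36|·765.018 = 2570.46048.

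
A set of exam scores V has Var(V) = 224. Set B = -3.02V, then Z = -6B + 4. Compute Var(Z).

Var(Z) = 73546.9056

Var(B) = (-3.02)²·224 = 2042.9696.
Var(Z) = (-6)²·2042.9696 = 73546.9056.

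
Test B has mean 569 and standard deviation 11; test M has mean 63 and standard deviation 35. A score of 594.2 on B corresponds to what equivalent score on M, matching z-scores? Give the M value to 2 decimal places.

M = 143.18

z = (594.2 − 569)/11 ≈ 2.2909.
M = 63 + z·35 = 63 + (594.2 − 569)·35/11 ≈ 143.18.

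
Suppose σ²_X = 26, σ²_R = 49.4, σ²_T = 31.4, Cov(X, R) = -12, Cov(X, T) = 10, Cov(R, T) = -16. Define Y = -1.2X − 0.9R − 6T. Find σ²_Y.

σ²_Y = 1153.134

σ²_Y = a²·σ²_X + b²·σ²_R + c²·σ²_T + 2ab·Cov(X, R) + 2ac·Cov(X, T) + 2bc·Cov(R, T), with a = -1.2, b = -0.9, c = -6.
= 37.44 + 40.014 + 1130.4 + (-25.92) + 144 + (-172.8)
= 1153.134.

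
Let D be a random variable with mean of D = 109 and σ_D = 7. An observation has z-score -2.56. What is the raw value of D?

D = mean of D + z·σ_D = 109 + (-2.56)·7 = 91.08.

D = 91.08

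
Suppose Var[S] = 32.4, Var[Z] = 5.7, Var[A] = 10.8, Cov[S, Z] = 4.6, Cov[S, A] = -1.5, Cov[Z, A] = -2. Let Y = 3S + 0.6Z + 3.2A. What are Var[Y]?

Var[Y] = a²·Var[S] + b²·Var[Z] + c²·Var[A] + 2ab·Cov[S, Z] + 2ac·Cov[S, A] + 2bc·Cov[Z, A], with a = 3, b = 0.6, c = 3.2.
= 291.6 + 2.052 + 110.592 + 16.56 + (-28.8) + (-7.68)
= 384.324.

Var[Y] = 384.324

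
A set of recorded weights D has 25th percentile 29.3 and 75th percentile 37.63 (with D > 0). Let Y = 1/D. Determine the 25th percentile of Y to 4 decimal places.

1/D is decreasing on D > 0, so percentile order reverses: P_{25}(Y) uses P_{75}(D) = 37.63.
P_{25}(Y) = 1/37.63 ≈ 0.0266.

25th percentile of Y = 0.0266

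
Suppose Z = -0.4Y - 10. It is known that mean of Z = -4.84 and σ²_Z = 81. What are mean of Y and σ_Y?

mean of Y = -12.9, σ_Y = 22.5

From Z = -0.4Y - 10: mean of Z = a·mean of Y + b, so mean of Y = (mean of Z − b)/a = (-4.84 − (-10))/(-0.4) = -12.9.
σ_Z = √81 = 9.
σ_Z = |a|·σ_Y, so σ_Y = 9/|-0.4| = 22.5.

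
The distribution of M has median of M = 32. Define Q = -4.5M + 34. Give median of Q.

A linear map preserves order up to sign, so median of Q = a·median of M + b = (-4.5)·32 + 34 = -110.

median of Q = -110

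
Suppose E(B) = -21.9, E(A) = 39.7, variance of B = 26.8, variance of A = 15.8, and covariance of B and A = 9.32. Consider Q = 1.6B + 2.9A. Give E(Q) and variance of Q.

E(Q) = 80.09, variance of Q = 287.9756

E(Q) = 1.6·E(B) + 2.9·E(A) = 1.6·(-21.9) + 2.9·39.7 = 80.09.
variance of Q = a²·variance of B + b²·variance of A + 2ab·covariance of B and A with a = 1.6, b = 2.9.
= 1.6²·26.8 + 2.9²·15.8 + 2·1.6·2.9·9.32
= 68.608 + 132.878 + 86.4896 = 287.9756.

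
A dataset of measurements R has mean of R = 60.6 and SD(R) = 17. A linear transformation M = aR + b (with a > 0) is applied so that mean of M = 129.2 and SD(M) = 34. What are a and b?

a = 2, b = 8

SD(M) = a·SD(R) (a > 0), so a = 34/17 = 2.
mean of M = a·mean of R + b, so b = 129.2 − 2·60.6 = 8.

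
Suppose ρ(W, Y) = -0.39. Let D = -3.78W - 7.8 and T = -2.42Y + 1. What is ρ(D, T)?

ρ(D, T) = -0.39

Linear rescalings preserve correlation up to sign; here the slopes -3.78 and -2.42 have the same sign, so ρ(D, T) = ρ(W, Y) = -0.39.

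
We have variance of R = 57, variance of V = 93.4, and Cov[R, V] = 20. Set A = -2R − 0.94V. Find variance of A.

variance of A = 385.72824

variance of A = a²·variance of R + b²·variance of V + 2ab·Cov[R, V] with a = -2, b = -0.94.
= (-2)²·57 + (-0.94)²·93.4 + 2·(-2)·(-0.94)·20
= 228 + 82.52824 + 75.2 = 385.72824.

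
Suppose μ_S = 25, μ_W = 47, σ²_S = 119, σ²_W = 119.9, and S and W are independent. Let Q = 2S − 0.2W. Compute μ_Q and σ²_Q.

μ_Q = 40.6, σ²_Q = 480.796

μ_Q = 2·μ_S + (-0.2)·μ_W = 2·25 + (-0.2)·47 = 40.6.
σ²_Q = a²·σ²_S + b²·σ²_W + 2ab·covariance of S and W with a = 2, b = -0.2.
Independence gives covariance of S and W = 0.
= 2²·119 + (-0.2)²·119.9 + 2·2·(-0.2)·0
= 476 + 4.796 + 0 = 480.796.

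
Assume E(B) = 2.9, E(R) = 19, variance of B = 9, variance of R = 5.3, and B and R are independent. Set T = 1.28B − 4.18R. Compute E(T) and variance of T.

E(T) = 1.28·E(B) + (-4.18)·E(R) = 1.28·2.9 + (-4.18)·19 = -75.708.
variance of T = a²·variance of B + b²·variance of R + 2ab·covariance of B and R with a = 1.28, b = -4.18.
Independence gives covariance of B and R = 0.
= 1.28²·9 + (-4.18)²·5.3 + 2·1.28·(-4.18)·0
= 14.7456 + 92.60372 + 0 = 107.34932.

E(T) = -75.708, variance of T = 107.34932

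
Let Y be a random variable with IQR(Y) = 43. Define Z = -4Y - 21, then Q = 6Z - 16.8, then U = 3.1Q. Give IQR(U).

IQR(U) = 3199.2

IQR(Z) = |-4|·43 = 172.
IQR(Q) = |6|·172 = 1032.
IQR(U) = |3.1|·1032 = 3199.2.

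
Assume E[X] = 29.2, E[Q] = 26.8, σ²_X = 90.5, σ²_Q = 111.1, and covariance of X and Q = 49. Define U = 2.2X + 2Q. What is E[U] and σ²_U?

E[U] = 2.2·E[X] + 2·E[Q] = 2.2·29.2 + 2·26.8 = 117.84.
σ²_U = a²·σ²_X + b²·σ²_Q + 2ab·covariance of X and Q with a = 2.2, b = 2.
= 2.2²·90.5 + 2²·111.1 + 2·2.2·2·49
= 438.02 + 444.4 + 431.2 = 1313.62.

E[U] = 117.84, σ²_U = 1313.62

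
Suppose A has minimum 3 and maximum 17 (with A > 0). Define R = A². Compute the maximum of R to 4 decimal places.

A² is increasing on this domain, so max(R) comes from max(A) = 17: max(R) = square(17) = 289.

max(R) = 289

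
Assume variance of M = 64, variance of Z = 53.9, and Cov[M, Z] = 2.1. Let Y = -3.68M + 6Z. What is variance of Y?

variance of Y = a²·variance of M + b²·variance of Z + 2ab·Cov[M, Z] with a = -3.68, b = 6.
= (-3.68)²·64 + 6²·53.9 + 2·(-3.68)·6·2.1
= 866.7136 + 1940.4 + (-92.736) = 2714.3776.

variance of Y = 2714.3776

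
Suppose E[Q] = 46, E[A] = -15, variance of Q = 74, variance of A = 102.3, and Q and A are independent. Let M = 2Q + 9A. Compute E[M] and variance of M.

E[M] = 2·E[Q] + 9·E[A] = 2·46 + 9·(-15) = -43.
variance of M = a²·variance of Q + b²·variance of A + 2ab·covariance of Q and A with a = 2, b = 9.
Independence gives covariance of Q and A = 0.
= 2²·74 + 9²·102.3 + 2·2·9·0
= 296 + 8286.3 + 0 = 8582.3.

E[M] = -43, variance of M = 8582.3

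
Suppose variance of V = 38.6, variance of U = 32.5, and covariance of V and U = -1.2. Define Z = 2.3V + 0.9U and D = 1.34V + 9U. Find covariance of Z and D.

covariance of Z and D = 355.928

By bilinearity, covariance of Z and D = ac·variance of V + bd·variance of U + (ad+bc)·covariance of V and U, with a=2.3, b=0.9, c=1.34, d=9.
ac·variance of V = 2.3·1.34·38.6 = 118.9652
bd·variance of U = 0.9·9·32.5 = 263.25
(ad+bc)·covariance of V and U = (21.906)·(-1.2) = -26.2872
covariance of Z and D = 118.9652 + 263.25 + (-26.2872) = 355.928.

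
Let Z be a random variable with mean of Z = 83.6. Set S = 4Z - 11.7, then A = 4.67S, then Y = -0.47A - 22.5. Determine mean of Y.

mean of S = 4·83.6 + (-11.7) = 322.7.
mean of A = 4.67·322.7 = 1507.009.
mean of Y = (-0.47)·1507.009 + (-22.5) = -730.79423.

mean of Y = -730.79423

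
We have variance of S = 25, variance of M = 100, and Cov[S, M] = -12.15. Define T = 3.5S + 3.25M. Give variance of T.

variance of T = a²·variance of S + b²·variance of M + 2ab·Cov[S, M] with a = 3.5, b = 3.25.
= 3.5²·25 + 3.25²·100 + 2·3.5·3.25·(-12.15)
= 306.25 + 1056.25 + (-276.4125) = 1086.0875.

variance of T = 1086.0875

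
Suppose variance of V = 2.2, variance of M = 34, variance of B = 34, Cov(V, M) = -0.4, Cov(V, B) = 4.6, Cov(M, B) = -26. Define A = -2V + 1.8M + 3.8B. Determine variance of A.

variance of A = 187.2

variance of A = a²·variance of V + b²·variance of M + c²·variance of B + 2ab·Cov(V, M) + 2ac·Cov(V, B) + 2bc·Cov(M, B), with a = -2, b = 1.8, c = 3.8.
= 8.8 + 110.16 + 490.96 + 2.88 + (-69.92) + (-355.68)
= 187.2.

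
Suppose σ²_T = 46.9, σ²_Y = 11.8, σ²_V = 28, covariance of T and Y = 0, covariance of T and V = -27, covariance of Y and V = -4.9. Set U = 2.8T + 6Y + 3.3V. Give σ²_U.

σ²_U = a²·σ²_T + b²·σ²_Y + c²·σ²_V + 2ab·covariance of T and Y + 2ac·covariance of T and V + 2bc·covariance of Y and V, with a = 2.8, b = 6, c = 3.3.
= 367.696 + 424.8 + 304.92 + 0 + (-498.96) + (-194.04)
= 404.416.

σ²_U = 404.416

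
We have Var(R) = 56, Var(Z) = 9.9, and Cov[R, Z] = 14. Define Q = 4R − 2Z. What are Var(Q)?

Var(Q) = a²·Var(R) + b²·Var(Z) + 2ab·Cov[R, Z] with a = 4, b = -2.
= 4²·56 + (-2)²·9.9 + 2·4·(-2)·14
= 896 + 39.6 + (-224) = 711.6.

Var(Q) = 711.6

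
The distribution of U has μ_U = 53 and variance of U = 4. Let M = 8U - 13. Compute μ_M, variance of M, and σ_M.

μ_M = 411, variance of M = 256, σ_M = 16

M = 8U - 13 is linear with a = 8, b = -13.
μ_M = a·μ_U + b = 8·53 + (-13) = 411.
variance of M = a²·variance of U = 8²·4 = 256 (the additive constant -13 does not affect variance).
σ_U = √4 = 2.
σ_M = |a|·σ_U = |8|·2 = 16.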